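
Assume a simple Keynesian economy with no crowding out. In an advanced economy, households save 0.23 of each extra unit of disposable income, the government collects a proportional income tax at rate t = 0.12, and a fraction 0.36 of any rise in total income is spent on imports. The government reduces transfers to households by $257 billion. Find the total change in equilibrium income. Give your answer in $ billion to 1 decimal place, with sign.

−$290.0 billion

MPC = 1 − MPS = 1 − 0.23 = 0.77.
The transfer change shifts disposable income by −$257 billion, so first-round consumption changes by c·ΔTR = 0.77 × (−$257 billion) = −$197.89 billion.
Expenditure multiplier = 1/(1 − c(1−t) + m) = 1/(1 − 0.77×0.88 + 0.36) = 1/0.6824 ≈ 1.465.
The transfer multiplier is c × k ≈ 1.128, so ΔY = k × (c·ΔTR) = (−$197.89 billion) / 0.6824 ≈ −$290 billion.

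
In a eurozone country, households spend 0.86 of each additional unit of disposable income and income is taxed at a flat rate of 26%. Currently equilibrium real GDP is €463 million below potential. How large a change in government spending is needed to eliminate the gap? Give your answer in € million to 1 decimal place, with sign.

Spending multiplier = 1/(1 − c(1−t)) = 1/(1 − 0.86×0.74) = 1/0.3636 ≈ 2.75.
Need ΔY = +€463 million, so ΔG = ΔY/k = (+€463 million) × 0.3636 ≈ +€168.3 million.
The government should increase government spending by €168.3 million.

+€168.3 million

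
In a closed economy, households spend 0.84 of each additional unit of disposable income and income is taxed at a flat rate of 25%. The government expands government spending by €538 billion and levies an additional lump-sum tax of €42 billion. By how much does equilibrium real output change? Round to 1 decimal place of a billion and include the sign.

Expenditure multiplier = 1/(1 − c(1−t)) = 1/(1 − 0.84×0.75) = 1/0.37 ≈ 2.703.
ΔG contributes k·ΔG = (+€538 billion) / 0.37 ≈ +€1,454.1 billion.
ΔT of +€42 billion changes first-round spending by −c·ΔT = −€35.28 billion, contributing k·(−c·ΔT) = (−€35.28 billion) / 0.37 ≈ −€95.4 billion.
Net ΔY = k(ΔG − c·ΔT) = (+€502.72 billion) / 0.37 ≈ +€1,358.7 billion.

+€1,358.7 billion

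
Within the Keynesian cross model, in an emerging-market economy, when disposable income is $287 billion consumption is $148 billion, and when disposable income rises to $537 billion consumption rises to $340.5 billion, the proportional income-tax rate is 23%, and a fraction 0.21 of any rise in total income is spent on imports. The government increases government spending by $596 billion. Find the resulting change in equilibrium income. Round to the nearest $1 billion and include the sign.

+$966 billion

MPC = ΔC/ΔYd = (340.5 − 148)/(537 − 287) = 192.5/250 = 0.77.
Government-spending multiplier = 1/(1 − c(1−t) + m) = 1/(1 − 0.77×0.77 + 0.21) = 1/0.6171 ≈ 1.62.
ΔY = k × ΔG = (+$596 billion) / 0.6171 ≈ +$966 billion.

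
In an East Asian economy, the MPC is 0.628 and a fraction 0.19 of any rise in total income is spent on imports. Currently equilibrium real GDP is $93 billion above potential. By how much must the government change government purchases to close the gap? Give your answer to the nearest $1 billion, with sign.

−$52 billion

Spending multiplier = 1/(1 − c + m) = 1/(1 − 0.628 + 0.19) = 1/0.562 ≈ 1.779.
Need ΔY = −$93 billion, so ΔG = ΔY/k = (−$93 billion) × 0.562 ≈ −$52 billion.
The government should cut government purchases by $52 billion.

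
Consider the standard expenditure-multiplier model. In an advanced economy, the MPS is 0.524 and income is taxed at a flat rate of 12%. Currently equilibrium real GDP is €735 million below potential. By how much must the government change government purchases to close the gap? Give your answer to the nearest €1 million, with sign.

MPC = 1 − MPS = 1 − 0.524 = 0.476.
Spending multiplier = 1/(1 − c(1−t)) = 1/(1 − 0.476×0.88) = 1/0.58112 ≈ 1.721.
Need ΔY = +€735 million, so ΔG = ΔY/k = (+€735 million) × 0.58112 ≈ +€427 million.
The government should increase government purchases by €427 million.

+€427 million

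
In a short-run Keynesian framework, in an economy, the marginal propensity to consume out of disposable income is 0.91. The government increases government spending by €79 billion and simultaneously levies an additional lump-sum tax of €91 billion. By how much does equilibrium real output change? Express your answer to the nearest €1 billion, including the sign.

−€42 billion

Expenditure multiplier = 1/(1 − MPC) = 1/(1 − 0.91) = 1/0.09 ≈ 11.111.
ΔG contributes k·ΔG = (+€79 billion) / 0.09 ≈ +€877.8 billion.
ΔT of +€91 billion changes first-round spending by −c·ΔT = −€82.81 billion, contributing k·(−c·ΔT) = (−€82.81 billion) / 0.09 ≈ −€920.1 billion.
Net ΔY = k(ΔG − c·ΔT) = (−€3.81 billion) / 0.09 ≈ −€42 billion.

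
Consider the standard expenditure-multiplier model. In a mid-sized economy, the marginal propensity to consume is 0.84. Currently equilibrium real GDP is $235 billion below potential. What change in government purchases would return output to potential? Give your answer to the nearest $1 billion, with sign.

+$38 billion

Spending multiplier = 1/(1 − MPC) = 1/(1 − 0.84) = 1/0.16 = 6.25.
Need ΔY = +$235 billion, so ΔG = ΔY/k = (+$235 billion) × 0.16 ≈ +$38 billion.
The government should increase government purchases by $38 billion.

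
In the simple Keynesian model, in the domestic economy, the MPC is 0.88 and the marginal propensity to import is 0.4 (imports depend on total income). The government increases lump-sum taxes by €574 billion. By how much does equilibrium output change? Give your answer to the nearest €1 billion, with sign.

A lump-sum tax change of +€574 billion shifts disposable income by −€574 billion; first-round consumption changes by −c × ΔT = −0.88 × (+€574 billion) = −€505.12 billion.
Expenditure multiplier = 1/(1 − c + m) = 1/(1 − 0.88 + 0.4) = 1/0.52 ≈ 1.923.
The tax multiplier is −c × k ≈ −1.692, so ΔY = k × (−c·ΔT) = (−€505.12 billion) / 0.52 ≈ −€971 billion.

−€971 billion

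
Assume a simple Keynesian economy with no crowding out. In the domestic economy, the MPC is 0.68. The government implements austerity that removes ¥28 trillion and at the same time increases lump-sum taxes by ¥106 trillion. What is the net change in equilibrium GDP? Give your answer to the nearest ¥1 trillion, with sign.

Expenditure multiplier = 1/(1 − MPC) = 1/(1 − 0.68) = 1/0.32 = 3.125.
ΔG contributes k·ΔG = (−¥28 trillion) / 0.32 = −¥87.5 trillion.
ΔT of +¥106 trillion changes first-round spending by −c·ΔT = −¥72.08 trillion, contributing k·(−c·ΔT) = (−¥72.08 trillion) / 0.32 ≈ −¥225.3 trillion.
Net ΔY = k(ΔG − c·ΔT) = (−¥100.08 trillion) / 0.32 ≈ −¥313 trillion.

−¥313 trillion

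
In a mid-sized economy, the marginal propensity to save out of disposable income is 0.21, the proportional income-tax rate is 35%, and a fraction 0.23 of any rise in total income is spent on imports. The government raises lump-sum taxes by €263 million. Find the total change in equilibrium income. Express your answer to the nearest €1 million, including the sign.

MPC = 1 − MPS = 1 − 0.21 = 0.79.
A lump-sum tax change of +€263 million shifts disposable income by −€263 million; first-round consumption changes by −c × ΔT = −0.79 × (+€263 million) = −€207.77 million.
Expenditure multiplier = 1/(1 − c(1−t) + m) = 1/(1 − 0.79×0.65 + 0.23) = 1/0.7165 ≈ 1.396.
The tax multiplier is −c × k ≈ −1.103, so ΔY = k × (−c·ΔT) = (−€207.77 million) / 0.7165 ≈ −€290 million.

−€290 million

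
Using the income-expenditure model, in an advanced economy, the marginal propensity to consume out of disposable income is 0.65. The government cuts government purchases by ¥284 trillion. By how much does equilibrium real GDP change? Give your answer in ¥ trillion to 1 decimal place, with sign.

−¥811.4 trillion

Government-spending multiplier = 1/(1 − MPC) = 1/(1 − 0.65) = 1/0.35 ≈ 2.857.
ΔY = k × ΔG = (−¥284 trillion) / 0.35 ≈ −¥811.4 trillion.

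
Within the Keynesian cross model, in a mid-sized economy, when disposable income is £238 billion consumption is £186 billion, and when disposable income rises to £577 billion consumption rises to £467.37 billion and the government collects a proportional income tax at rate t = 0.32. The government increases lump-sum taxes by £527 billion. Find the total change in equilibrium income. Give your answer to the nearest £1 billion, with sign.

−£1,004 billion

MPC = ΔC/ΔYd = (467.37 − 186)/(577 − 238) = 281.37/339 = 0.83.
A lump-sum tax change of +£527 billion shifts disposable income by −£527 billion; first-round consumption changes by −c × ΔT = −0.83 × (+£527 billion) = −£437.41 billion.
Expenditure multiplier = 1/(1 − c(1−t)) = 1/(1 − 0.83×0.68) = 1/0.4356 ≈ 2.296.
The tax multiplier is −c × k ≈ −1.905, so ΔY = k × (−c·ΔT) = (−£437.41 billion) / 0.4356 ≈ −£1,004 billion.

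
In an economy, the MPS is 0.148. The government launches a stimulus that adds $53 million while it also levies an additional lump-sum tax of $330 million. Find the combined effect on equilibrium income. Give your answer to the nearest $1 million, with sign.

MPC = 1 − MPS = 1 − 0.148 = 0.852.
Expenditure multiplier = 1/(1 − MPC) = 1/(1 − 0.852) = 1/0.148 ≈ 6.757.
ΔG contributes k·ΔG = (+$53 million) / 0.148 ≈ +$358.1 million.
ΔT of +$330 million changes first-round spending by −c·ΔT = −$281.16 million, contributing k·(−c·ΔT) = (−$281.16 million) / 0.148 ≈ −$1,899.7 million.
Net ΔY = k(ΔG − c·ΔT) = (−$228.16 million) / 0.148 ≈ −$1,542 million.

−$1,542 million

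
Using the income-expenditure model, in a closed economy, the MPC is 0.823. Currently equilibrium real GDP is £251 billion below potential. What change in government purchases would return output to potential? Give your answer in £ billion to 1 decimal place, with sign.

+£44.4 billion

Spending multiplier = 1/(1 − MPC) = 1/(1 − 0.823) = 1/0.177 ≈ 5.65.
Need ΔY = +£251 billion, so ΔG = ΔY/k = (+£251 billion) × 0.177 ≈ +£44.4 billion.
The government should increase government purchases by £44.4 billion.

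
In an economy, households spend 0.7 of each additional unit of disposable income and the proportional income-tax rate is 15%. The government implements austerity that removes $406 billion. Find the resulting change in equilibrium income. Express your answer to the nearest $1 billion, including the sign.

Spending multiplier = 1/(1 − c(1−t)) = 1/(1 − 0.7×0.85) = 1/0.405 ≈ 2.469.
ΔY = k × ΔG = (−$406 billion) / 0.405 ≈ −$1,002 billion.

−$1,002 billion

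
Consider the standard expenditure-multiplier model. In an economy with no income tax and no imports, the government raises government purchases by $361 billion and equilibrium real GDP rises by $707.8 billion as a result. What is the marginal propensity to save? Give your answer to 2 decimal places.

Implied spending multiplier k = ΔY/ΔG = 707.8/361 ≈ 1.9607.
Since k = 1/(1 − MPC), MPC = 1 − 1/k = 1 − ΔG/ΔY = 1 − 361/707.8 ≈ 0.49.
MPS = 1 − MPC = 0.51.

0.51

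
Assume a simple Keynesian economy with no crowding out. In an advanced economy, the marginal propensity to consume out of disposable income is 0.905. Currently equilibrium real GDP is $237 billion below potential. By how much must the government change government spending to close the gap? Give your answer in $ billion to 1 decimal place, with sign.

+$22.5 billion

Spending multiplier = 1/(1 − MPC) = 1/(1 − 0.905) = 1/0.095 ≈ 10.526.
Need ΔY = +$237 billion, so ΔG = ΔY/k = (+$237 billion) × 0.095 ≈ +$22.5 billion.
The government should increase government spending by $22.5 billion.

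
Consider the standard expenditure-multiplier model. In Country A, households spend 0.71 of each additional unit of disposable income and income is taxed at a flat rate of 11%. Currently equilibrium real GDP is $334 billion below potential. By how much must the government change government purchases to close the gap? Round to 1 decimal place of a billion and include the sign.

+$122.9 billion

Spending multiplier = 1/(1 − c(1−t)) = 1/(1 − 0.71×0.89) = 1/0.3681 ≈ 2.717.
Need ΔY = +$334 billion, so ΔG = ΔY/k = (+$334 billion) × 0.3681 ≈ +$122.9 billion.
The government should increase government purchases by $122.9 billion.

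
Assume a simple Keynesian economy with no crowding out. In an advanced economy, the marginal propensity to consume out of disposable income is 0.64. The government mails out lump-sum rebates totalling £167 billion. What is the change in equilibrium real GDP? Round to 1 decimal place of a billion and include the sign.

A lump-sum tax change of −£167 billion shifts disposable income by +£167 billion; first-round consumption changes by −c × ΔT = −0.64 × (−£167 billion) = +£106.88 billion.
Expenditure multiplier = 1/(1 − MPC) = 1/(1 − 0.64) = 1/0.36 ≈ 2.778.
The tax multiplier is −c × k ≈ −1.778, so ΔY = k × (−c·ΔT) = (+£106.88 billion) / 0.36 ≈ +£296.9 billion.

+£296.9 billion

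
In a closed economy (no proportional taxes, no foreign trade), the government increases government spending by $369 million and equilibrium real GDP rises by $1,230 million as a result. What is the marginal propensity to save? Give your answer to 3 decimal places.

Implied spending multiplier k = ΔY/ΔG = 1,230/369 ≈ 3.3333.
Since k = 1/(1 − MPC), MPC = 1 − 1/k = 1 − ΔG/ΔY = 1 − 369/1,230 = 0.700.
MPS = 1 − MPC = 0.300.

0.300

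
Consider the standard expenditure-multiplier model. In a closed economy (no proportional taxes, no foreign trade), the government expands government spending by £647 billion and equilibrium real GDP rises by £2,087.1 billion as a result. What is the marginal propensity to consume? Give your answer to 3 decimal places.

Implied spending multiplier k = ΔY/ΔG = 2,087.1/647 ≈ 3.2258.
Since k = 1/(1 − MPC), MPC = 1 − 1/k = 1 − ΔG/ΔY = 1 − 647/2,087.1 ≈ 0.690.

0.690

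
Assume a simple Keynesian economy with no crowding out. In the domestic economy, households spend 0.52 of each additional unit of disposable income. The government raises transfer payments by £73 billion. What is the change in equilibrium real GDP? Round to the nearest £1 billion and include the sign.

The transfer change shifts disposable income by +£73 billion, so first-round consumption changes by c·ΔTR = 0.52 × (+£73 billion) = +£37.96 billion.
Expenditure multiplier = 1/(1 − MPC) = 1/(1 − 0.52) = 1/0.48 ≈ 2.083.
The transfer multiplier is c × k ≈ 1.083, so ΔY = k × (c·ΔTR) = (+£37.96 billion) / 0.48 ≈ +£79 billion.

+£79 billion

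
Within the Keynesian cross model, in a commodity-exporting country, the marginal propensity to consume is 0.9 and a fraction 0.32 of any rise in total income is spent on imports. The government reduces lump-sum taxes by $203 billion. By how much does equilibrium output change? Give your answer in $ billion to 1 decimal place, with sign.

+$435.0 billion

A lump-sum tax change of −$203 billion shifts disposable income by +$203 billion; first-round consumption changes by −c × ΔT = −0.9 × (−$203 billion) = +$182.7 billion.
Expenditure multiplier = 1/(1 − c + m) = 1/(1 − 0.9 + 0.32) = 1/0.42 ≈ 2.381.
The tax multiplier is −c × k ≈ −2.143, so ΔY = k × (−c·ΔT) = (+$182.7 billion) / 0.42 = +$435 billion.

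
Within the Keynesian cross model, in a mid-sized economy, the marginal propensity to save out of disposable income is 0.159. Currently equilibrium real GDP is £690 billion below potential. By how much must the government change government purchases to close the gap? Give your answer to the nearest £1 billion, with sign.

+£110 billion

MPC = 1 − MPS = 1 − 0.159 = 0.841.
Spending multiplier = 1/(1 − MPC) = 1/(1 − 0.841) = 1/0.159 ≈ 6.289.
Need ΔY = +£690 billion, so ΔG = ΔY/k = (+£690 billion) × 0.159 ≈ +£110 billion.
The government should increase government purchases by £110 billion.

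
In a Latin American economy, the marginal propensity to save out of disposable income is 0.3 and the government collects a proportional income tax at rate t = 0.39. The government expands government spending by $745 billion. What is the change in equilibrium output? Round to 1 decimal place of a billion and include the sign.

MPC = 1 − MPS = 1 − 0.3 = 0.7.
Spending multiplier = 1/(1 − c(1−t)) = 1/(1 − 0.7×0.61) = 1/0.573 ≈ 1.745.
ΔY = k × ΔG = (+$745 billion) / 0.573 ≈ +$1,300.2 billion.

+$1,300.2 billion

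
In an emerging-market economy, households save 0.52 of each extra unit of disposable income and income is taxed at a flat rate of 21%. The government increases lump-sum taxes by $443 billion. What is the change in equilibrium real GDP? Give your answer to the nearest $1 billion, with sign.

−$343 billion

MPC = 1 − MPS = 1 − 0.52 = 0.48.
A lump-sum tax change of +$443 billion shifts disposable income by −$443 billion; first-round consumption changes by −c × ΔT = −0.48 × (+$443 billion) = −$212.64 billion.
Expenditure multiplier = 1/(1 − c(1−t)) = 1/(1 − 0.48×0.79) = 1/0.6208 ≈ 1.611.
The tax multiplier is −c × k ≈ −0.773, so ΔY = k × (−c·ΔT) = (−$212.64 billion) / 0.6208 ≈ −$343 billion.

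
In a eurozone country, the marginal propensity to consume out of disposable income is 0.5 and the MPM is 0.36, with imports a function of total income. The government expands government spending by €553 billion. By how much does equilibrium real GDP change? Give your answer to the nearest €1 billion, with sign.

Expenditure multiplier = 1/(1 − c + m) = 1/(1 − 0.5 + 0.36) = 1/0.86 ≈ 1.163.
ΔY = k × ΔG = (+€553 billion) / 0.86 ≈ +€643 billion.

+€643 billion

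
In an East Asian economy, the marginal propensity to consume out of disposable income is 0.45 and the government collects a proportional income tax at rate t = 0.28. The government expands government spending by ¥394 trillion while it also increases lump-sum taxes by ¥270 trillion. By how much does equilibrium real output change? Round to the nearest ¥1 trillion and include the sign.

Expenditure multiplier = 1/(1 − c(1−t)) = 1/(1 − 0.45×0.72) = 1/0.676 ≈ 1.479.
ΔG contributes k·ΔG = (+¥394 trillion) / 0.676 ≈ +¥582.8 trillion.
ΔT of +¥270 trillion changes first-round spending by −c·ΔT = −¥121.5 trillion, contributing k·(−c·ΔT) = (−¥121.5 trillion) / 0.676 ≈ −¥179.7 trillion.
Net ΔY = k(ΔG − c·ΔT) = (+¥272.5 trillion) / 0.676 ≈ +¥403 trillion.

+¥403 trillion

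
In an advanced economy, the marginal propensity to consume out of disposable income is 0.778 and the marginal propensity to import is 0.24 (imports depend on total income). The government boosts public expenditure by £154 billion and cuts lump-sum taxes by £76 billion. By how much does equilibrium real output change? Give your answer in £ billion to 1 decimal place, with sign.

Expenditure multiplier = 1/(1 − c + m) = 1/(1 − 0.778 + 0.24) = 1/0.462 ≈ 2.165.
ΔG contributes k·ΔG = (+£154 billion) / 0.462 ≈ +£333.3 billion.
ΔT of −£76 billion changes first-round spending by −c·ΔT = +£59.128 billion, contributing k·(−c·ΔT) = (+£59.128 billion) / 0.462 ≈ +£128 billion.
Net ΔY = k(ΔG − c·ΔT) = (+£213.128 billion) / 0.462 ≈ +£461.3 billion.

+£461.3 billion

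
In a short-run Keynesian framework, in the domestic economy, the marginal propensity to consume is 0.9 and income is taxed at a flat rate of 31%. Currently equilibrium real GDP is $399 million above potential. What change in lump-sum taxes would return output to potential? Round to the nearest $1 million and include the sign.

+$168 million

Spending multiplier = 1/(1 − c(1−t)) = 1/(1 − 0.9×0.69) = 1/0.379 ≈ 2.639.
Tax multiplier = −c·k = −0.9/0.379 ≈ −2.375. Need ΔY = −$399 million, so ΔT = ΔY/(−c·k) = −(−$399 million) × 0.379 / 0.9 ≈ +$168 million.
The government should raise lump-sum taxes by $168 million.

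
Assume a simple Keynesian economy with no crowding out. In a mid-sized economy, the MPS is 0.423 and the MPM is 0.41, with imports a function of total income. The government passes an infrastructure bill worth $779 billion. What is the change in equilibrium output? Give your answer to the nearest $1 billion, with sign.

MPC = 1 − MPS = 1 − 0.423 = 0.577.
Expenditure multiplier = 1/(1 − c + m) = 1/(1 − 0.577 + 0.41) = 1/0.833 ≈ 1.2.
ΔY = k × ΔG = (+$779 billion) / 0.833 ≈ +$935 billion.

+$935 billion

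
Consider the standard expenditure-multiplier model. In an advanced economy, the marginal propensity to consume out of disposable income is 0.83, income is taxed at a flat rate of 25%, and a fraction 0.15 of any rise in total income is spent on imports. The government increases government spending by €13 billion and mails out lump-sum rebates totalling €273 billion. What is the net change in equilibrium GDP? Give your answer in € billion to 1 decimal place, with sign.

Expenditure multiplier = 1/(1 − c(1−t) + m) = 1/(1 − 0.83×0.75 + 0.15) = 1/0.5275 ≈ 1.896.
ΔG contributes k·ΔG = (+€13 billion) / 0.5275 ≈ +€24.6 billion.
ΔT of −€273 billion changes first-round spending by −c·ΔT = +€226.59 billion, contributing k·(−c·ΔT) = (+€226.59 billion) / 0.5275 ≈ +€429.6 billion.
Net ΔY = k(ΔG − c·ΔT) = (+€239.59 billion) / 0.5275 ≈ +€454.2 billion.

+€454.2 billion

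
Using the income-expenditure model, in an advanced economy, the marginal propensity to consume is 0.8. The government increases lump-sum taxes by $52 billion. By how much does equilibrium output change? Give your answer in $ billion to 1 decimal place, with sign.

A lump-sum tax change of +$52 billion shifts disposable income by −$52 billion; first-round consumption changes by −c × ΔT = −0.8 × (+$52 billion) = −$41.6 billion.
Expenditure multiplier = 1/(1 − MPC) = 1/(1 − 0.8) = 1/0.2 = 5.
The tax multiplier is −c × k = −4, so ΔY = k × (−c·ΔT) = (−$41.6 billion) / 0.2 = −$208 billion.

−$208.0 billion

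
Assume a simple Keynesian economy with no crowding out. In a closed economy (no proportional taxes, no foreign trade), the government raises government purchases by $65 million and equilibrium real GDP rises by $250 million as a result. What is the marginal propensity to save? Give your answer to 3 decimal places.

Implied spending multiplier k = ΔY/ΔG = 250/65 ≈ 3.8462.
Since k = 1/(1 − MPC), MPC = 1 − 1/k = 1 − ΔG/ΔY = 1 − 65/250 = 0.740.
MPS = 1 − MPC = 0.260.

0.260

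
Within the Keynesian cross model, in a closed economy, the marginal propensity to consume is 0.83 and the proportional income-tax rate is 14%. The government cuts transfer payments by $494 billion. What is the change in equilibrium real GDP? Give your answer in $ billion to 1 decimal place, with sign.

The transfer change shifts disposable income by −$494 billion, so first-round consumption changes by c·ΔTR = 0.83 × (−$494 billion) = −$410.02 billion.
Expenditure multiplier = 1/(1 − c(1−t)) = 1/(1 − 0.83×0.86) = 1/0.2862 ≈ 3.494.
The transfer multiplier is c × k ≈ 2.9, so ΔY = k × (c·ΔTR) = (−$410.02 billion) / 0.2862 ≈ −$1,432.6 billion.

−$1,432.6 billion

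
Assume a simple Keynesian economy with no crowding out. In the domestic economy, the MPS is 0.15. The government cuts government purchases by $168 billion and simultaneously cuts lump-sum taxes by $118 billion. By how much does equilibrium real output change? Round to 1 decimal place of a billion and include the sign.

−$451.3 billion

MPC = 1 − MPS = 1 − 0.15 = 0.85.
Expenditure multiplier = 1/(1 − MPC) = 1/(1 − 0.85) = 1/0.15 ≈ 6.667.
ΔG contributes k·ΔG = (−$168 billion) / 0.15 = −$1,120 billion.
ΔT of −$118 billion changes first-round spending by −c·ΔT = +$100.3 billion, contributing k·(−c·ΔT) = (+$100.3 billion) / 0.15 ≈ +$668.7 billion.
Net ΔY = k(ΔG − c·ΔT) = (−$67.7 billion) / 0.15 ≈ −$451.3 billion.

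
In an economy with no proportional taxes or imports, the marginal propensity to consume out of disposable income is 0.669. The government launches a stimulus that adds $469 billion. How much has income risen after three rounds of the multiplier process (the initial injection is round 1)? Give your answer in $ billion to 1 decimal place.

Round 1 adds ΔG = $469 billion; each later round is MPC = 0.669 times the previous.
After 3 rounds: 469 + 313.761 + 209.906109 = ΔG·(1 − c^3)/(1 − c) = 469 × (1 − 0.299418309)/0.331 ≈ $992.7 billion.

$992.7 billion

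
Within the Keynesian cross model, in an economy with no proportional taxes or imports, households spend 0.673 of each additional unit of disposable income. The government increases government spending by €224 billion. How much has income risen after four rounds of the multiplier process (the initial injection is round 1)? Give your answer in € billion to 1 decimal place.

€544.5 billion

Round 1 adds ΔG = €224 billion; each later round is MPC = 0.673 times the previous.
After 4 rounds: 224 + 150.752 + 101.456096 + 68.279952608 = ΔG·(1 − c^4)/(1 − c) = 224 × (1 − 0.205144679041)/0.327 ≈ €544.5 billion.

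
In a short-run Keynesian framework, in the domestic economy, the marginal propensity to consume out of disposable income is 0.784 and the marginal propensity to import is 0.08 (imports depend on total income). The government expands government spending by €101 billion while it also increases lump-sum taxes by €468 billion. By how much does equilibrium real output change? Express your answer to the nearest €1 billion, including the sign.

Expenditure multiplier = 1/(1 − c + m) = 1/(1 − 0.784 + 0.08) = 1/0.296 ≈ 3.378.
ΔG contributes k·ΔG = (+€101 billion) / 0.296 ≈ +€341.2 billion.
ΔT of +€468 billion changes first-round spending by −c·ΔT = −€366.912 billion, contributing k·(−c·ΔT) = (−€366.912 billion) / 0.296 ≈ −€1,239.6 billion.
Net ΔY = k(ΔG − c·ΔT) = (−€265.912 billion) / 0.296 ≈ −€898 billion.

−€898 billion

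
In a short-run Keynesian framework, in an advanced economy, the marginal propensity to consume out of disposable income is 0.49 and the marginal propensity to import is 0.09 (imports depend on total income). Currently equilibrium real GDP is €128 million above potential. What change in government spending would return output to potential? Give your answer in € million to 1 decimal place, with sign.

−€76.8 million

Spending multiplier = 1/(1 − c + m) = 1/(1 − 0.49 + 0.09) = 1/0.6 ≈ 1.667.
Need ΔY = −€128 million, so ΔG = ΔY/k = (−€128 million) × 0.6 = −€76.8 million.
The government should cut government spending by €76.8 million.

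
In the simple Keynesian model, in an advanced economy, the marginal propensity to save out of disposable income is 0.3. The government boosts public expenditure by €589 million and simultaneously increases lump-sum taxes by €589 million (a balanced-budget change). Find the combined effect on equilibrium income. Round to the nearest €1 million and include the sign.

MPC = 1 − MPS = 1 − 0.3 = 0.7.
Expenditure multiplier = 1/(1 − MPC) = 1/(1 − 0.7) = 1/0.3 ≈ 3.333.
ΔG contributes k·ΔG = (+€589 million) / 0.3 ≈ +€1,963.3 million.
ΔT of +€589 million changes first-round spending by −c·ΔT = −€412.3 million, contributing k·(−c·ΔT) = (−€412.3 million) / 0.3 ≈ −€1,374.3 million.
With ΔG = ΔT and no other leakages, the balanced-budget multiplier is 1, so ΔY = ΔG = +€589 million.

+€589 million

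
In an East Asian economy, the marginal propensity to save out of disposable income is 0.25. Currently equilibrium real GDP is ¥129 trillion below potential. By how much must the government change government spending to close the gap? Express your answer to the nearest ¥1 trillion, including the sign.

MPC = 1 − MPS = 1 − 0.25 = 0.75.
Spending multiplier = 1/(1 − MPC) = 1/(1 − 0.75) = 1/0.25 = 4.
Need ΔY = +¥129 trillion, so ΔG = ΔY/k = (+¥129 trillion) × 0.25 ≈ +¥32 trillion.
The government should increase government spending by ¥32 trillion.

+¥32 trillion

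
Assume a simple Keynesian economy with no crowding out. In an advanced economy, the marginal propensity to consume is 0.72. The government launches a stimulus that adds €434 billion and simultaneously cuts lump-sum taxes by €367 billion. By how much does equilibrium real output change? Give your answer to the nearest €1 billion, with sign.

+€2,494 billion

Expenditure multiplier = 1/(1 − MPC) = 1/(1 − 0.72) = 1/0.28 ≈ 3.571.
ΔG contributes k·ΔG = (+€434 billion) / 0.28 = +€1,550 billion.
ΔT of −€367 billion changes first-round spending by −c·ΔT = +€264.24 billion, contributing k·(−c·ΔT) = (+€264.24 billion) / 0.28 ≈ +€943.7 billion.
Net ΔY = k(ΔG − c·ΔT) = (+€698.24 billion) / 0.28 ≈ +€2,494 billion.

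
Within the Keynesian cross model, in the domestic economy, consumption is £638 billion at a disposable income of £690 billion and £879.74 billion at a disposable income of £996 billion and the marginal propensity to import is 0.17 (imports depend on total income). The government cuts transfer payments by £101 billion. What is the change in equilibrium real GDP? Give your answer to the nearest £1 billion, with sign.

MPC = ΔC/ΔYd = (879.74 − 638)/(996 − 690) = 241.74/306 = 0.79.
The transfer change shifts disposable income by −£101 billion, so first-round consumption changes by c·ΔTR = 0.79 × (−£101 billion) = −£79.79 billion.
Expenditure multiplier = 1/(1 − c + m) = 1/(1 − 0.79 + 0.17) = 1/0.38 ≈ 2.632.
The transfer multiplier is c × k ≈ 2.079, so ΔY = k × (c·ΔTR) = (−£79.79 billion) / 0.38 ≈ −£210 billion.

−£210 billion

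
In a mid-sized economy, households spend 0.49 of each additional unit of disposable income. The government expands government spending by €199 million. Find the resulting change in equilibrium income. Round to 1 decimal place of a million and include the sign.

+€390.2 million

Spending multiplier = 1/(1 − MPC) = 1/(1 − 0.49) = 1/0.51 ≈ 1.961.
ΔY = k × ΔG = (+€199 million) / 0.51 ≈ +€390.2 million.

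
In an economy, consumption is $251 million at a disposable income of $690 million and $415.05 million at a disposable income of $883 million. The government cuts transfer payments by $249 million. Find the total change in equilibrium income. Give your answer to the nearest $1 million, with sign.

MPC = ΔC/ΔYd = (415.05 − 251)/(883 − 690) = 164.05/193 = 0.85.
The transfer change shifts disposable income by −$249 million, so first-round consumption changes by c·ΔTR = 0.85 × (−$249 million) = −$211.65 million.
Expenditure multiplier = 1/(1 − MPC) = 1/(1 − 0.85) = 1/0.15 ≈ 6.667.
The transfer multiplier is c × k ≈ 5.667, so ΔY = k × (c·ΔTR) = (−$211.65 million) / 0.15 = −$1,411 million.

−$1,411 million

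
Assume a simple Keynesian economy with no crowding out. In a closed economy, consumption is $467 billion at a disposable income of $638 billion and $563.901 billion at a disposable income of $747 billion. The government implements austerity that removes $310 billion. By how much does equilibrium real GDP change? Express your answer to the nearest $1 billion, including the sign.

−$2,793 billion

MPC = ΔC/ΔYd = (563.901 − 467)/(747 − 638) = 96.901/109 = 0.889.
Expenditure multiplier = 1/(1 − MPC) = 1/(1 − 0.889) = 1/0.111 ≈ 9.009.
ΔY = k × ΔG = (−$310 billion) / 0.111 ≈ −$2,793 billion.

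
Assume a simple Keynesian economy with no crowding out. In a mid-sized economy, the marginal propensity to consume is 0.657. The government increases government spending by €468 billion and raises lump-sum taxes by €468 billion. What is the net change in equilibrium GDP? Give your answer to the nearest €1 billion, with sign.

Expenditure multiplier = 1/(1 − MPC) = 1/(1 − 0.657) = 1/0.343 ≈ 2.915.
ΔG contributes k·ΔG = (+€468 billion) / 0.343 ≈ +€1,364.4 billion.
ΔT of +€468 billion changes first-round spending by −c·ΔT = −€307.476 billion, contributing k·(−c·ΔT) = (−€307.476 billion) / 0.343 ≈ −€896.4 billion.
With ΔG = ΔT and no other leakages, the balanced-budget multiplier is 1, so ΔY = ΔG = +€468 billion.

+€468 billion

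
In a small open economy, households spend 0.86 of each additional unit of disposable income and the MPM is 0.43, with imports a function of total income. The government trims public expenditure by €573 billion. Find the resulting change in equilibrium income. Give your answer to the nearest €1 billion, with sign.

Expenditure multiplier = 1/(1 − c + m) = 1/(1 − 0.86 + 0.43) = 1/0.57 ≈ 1.754.
ΔY = k × ΔG = (−€573 billion) / 0.57 ≈ −€1,005 billion.

−€1,005 billion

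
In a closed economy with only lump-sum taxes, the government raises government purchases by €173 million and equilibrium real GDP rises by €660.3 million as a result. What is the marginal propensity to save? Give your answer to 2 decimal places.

Implied spending multiplier k = ΔY/ΔG = 660.3/173 ≈ 3.8168.
Since k = 1/(1 − MPC), MPC = 1 − 1/k = 1 − ΔG/ΔY = 1 − 173/660.3 ≈ 0.74.
MPS = 1 − MPC = 0.26.

0.26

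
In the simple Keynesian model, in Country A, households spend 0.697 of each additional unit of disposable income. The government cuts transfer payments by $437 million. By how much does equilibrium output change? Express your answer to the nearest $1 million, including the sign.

The transfer change shifts disposable income by −$437 million, so first-round consumption changes by c·ΔTR = 0.697 × (−$437 million) = −$304.589 million.
Expenditure multiplier = 1/(1 − MPC) = 1/(1 − 0.697) = 1/0.303 ≈ 3.3.
The transfer multiplier is c × k ≈ 2.3, so ΔY = k × (c·ΔTR) = (−$304.589 million) / 0.303 ≈ −$1,005 million.

−$1,005 million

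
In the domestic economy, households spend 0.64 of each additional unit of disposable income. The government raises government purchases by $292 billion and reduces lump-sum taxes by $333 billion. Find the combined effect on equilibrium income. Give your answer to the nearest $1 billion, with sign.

Expenditure multiplier = 1/(1 − MPC) = 1/(1 − 0.64) = 1/0.36 ≈ 2.778.
ΔG contributes k·ΔG = (+$292 billion) / 0.36 ≈ +$811.1 billion.
ΔT of −$333 billion changes first-round spending by −c·ΔT = +$213.12 billion, contributing k·(−c·ΔT) = (+$213.12 billion) / 0.36 = +$592 billion.
Net ΔY = k(ΔG − c·ΔT) = (+$505.12 billion) / 0.36 ≈ +$1,403 billion.

+$1,403 billion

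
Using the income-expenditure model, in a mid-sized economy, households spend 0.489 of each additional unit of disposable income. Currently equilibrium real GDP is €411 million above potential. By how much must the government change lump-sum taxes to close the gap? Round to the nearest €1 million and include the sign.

Spending multiplier = 1/(1 − MPC) = 1/(1 − 0.489) = 1/0.511 ≈ 1.957.
Tax multiplier = −c·k = −0.489/0.511 ≈ −0.957. Need ΔY = −€411 million, so ΔT = ΔY/(−c·k) = −(−€411 million) × 0.511 / 0.489 ≈ +€429 million.
The government should raise lump-sum taxes by €429 million.

+€429 million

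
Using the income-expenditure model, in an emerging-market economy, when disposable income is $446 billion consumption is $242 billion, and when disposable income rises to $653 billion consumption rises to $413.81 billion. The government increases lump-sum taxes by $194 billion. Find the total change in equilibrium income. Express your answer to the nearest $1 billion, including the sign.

−$947 billion

MPC = ΔC/ΔYd = (413.81 − 242)/(653 − 446) = 171.81/207 = 0.83.
A lump-sum tax change of +$194 billion shifts disposable income by −$194 billion; first-round consumption changes by −c × ΔT = −0.83 × (+$194 billion) = −$161.02 billion.
Expenditure multiplier = 1/(1 − MPC) = 1/(1 − 0.83) = 1/0.17 ≈ 5.882.
The tax multiplier is −c × k ≈ −4.882, so ΔY = k × (−c·ΔT) = (−$161.02 billion) / 0.17 ≈ −$947 billion.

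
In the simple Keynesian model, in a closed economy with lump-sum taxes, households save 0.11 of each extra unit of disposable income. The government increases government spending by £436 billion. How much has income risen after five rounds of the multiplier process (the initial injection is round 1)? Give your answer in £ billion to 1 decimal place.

MPC = 1 − MPS = 1 − 0.11 = 0.89.
Round 1 adds ΔG = £436 billion; each later round is MPC = 0.89 times the previous.
After 5 rounds: 436 + 388.04 + 345.3556 + 307.366484 + 273.55617076 = ΔG·(1 − c^5)/(1 − c) = 436 × (1 − 0.5584059449)/0.11 ≈ £1,750.3 billion.

£1,750.3 billion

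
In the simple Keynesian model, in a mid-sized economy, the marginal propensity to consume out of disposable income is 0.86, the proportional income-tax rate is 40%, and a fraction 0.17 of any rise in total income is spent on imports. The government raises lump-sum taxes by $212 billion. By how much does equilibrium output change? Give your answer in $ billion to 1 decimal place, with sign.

−$278.8 billion

A lump-sum tax change of +$212 billion shifts disposable income by −$212 billion; first-round consumption changes by −c × ΔT = −0.86 × (+$212 billion) = −$182.32 billion.
Expenditure multiplier = 1/(1 − c(1−t) + m) = 1/(1 − 0.86×0.6 + 0.17) = 1/0.654 ≈ 1.529.
The tax multiplier is −c × k ≈ −1.315, so ΔY = k × (−c·ΔT) = (−$182.32 billion) / 0.654 ≈ −$278.8 billion.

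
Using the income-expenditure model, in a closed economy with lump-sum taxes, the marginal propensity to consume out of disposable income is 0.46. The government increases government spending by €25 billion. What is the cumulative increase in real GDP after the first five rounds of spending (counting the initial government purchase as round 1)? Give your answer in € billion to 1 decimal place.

Round 1 adds ΔG = €25 billion; each later round is MPC = 0.46 times the previous.
After 5 rounds: 25 + 11.5 + 5.29 + 2.4334 + 1.119364 = ΔG·(1 − c^5)/(1 − c) = 25 × (1 − 0.0205962976)/0.54 ≈ €45.3 billion.

€45.3 billion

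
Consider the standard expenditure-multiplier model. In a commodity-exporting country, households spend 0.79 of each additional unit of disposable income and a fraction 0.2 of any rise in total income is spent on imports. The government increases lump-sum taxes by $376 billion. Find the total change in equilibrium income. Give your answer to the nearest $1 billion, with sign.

−$724 billion

A lump-sum tax change of +$376 billion shifts disposable income by −$376 billion; first-round consumption changes by −c × ΔT = −0.79 × (+$376 billion) = −$297.04 billion.
Expenditure multiplier = 1/(1 − c + m) = 1/(1 − 0.79 + 0.2) = 1/0.41 ≈ 2.439.
The tax multiplier is −c × k ≈ −1.927, so ΔY = k × (−c·ΔT) = (−$297.04 billion) / 0.41 ≈ −$724 billion.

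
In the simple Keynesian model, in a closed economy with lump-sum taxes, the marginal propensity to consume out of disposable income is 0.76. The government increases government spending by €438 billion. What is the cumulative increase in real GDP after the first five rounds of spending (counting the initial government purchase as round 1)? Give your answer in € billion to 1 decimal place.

€1,362.3 billion

Round 1 adds ΔG = €438 billion; each later round is MPC = 0.76 times the previous.
After 5 rounds: 438 + 332.88 + 252.9888 + 192.271488 + 146.12633088 = ΔG·(1 − c^5)/(1 − c) = 438 × (1 − 0.2535525376)/0.24 ≈ €1,362.3 billion.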